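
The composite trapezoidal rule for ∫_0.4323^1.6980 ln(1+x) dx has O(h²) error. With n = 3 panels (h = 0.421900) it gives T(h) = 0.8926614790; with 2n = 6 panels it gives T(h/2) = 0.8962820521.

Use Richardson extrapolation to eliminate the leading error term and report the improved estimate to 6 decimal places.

r = 2, so 2^r = 4.
4 × 0.8962820521 − 0.8926614790 = 2.6924667294
2.6924667294 ÷ 3 = 0.8974889098
Gap between inputs: 3.621e-03; correction applied: +0.0012068577.

0.897489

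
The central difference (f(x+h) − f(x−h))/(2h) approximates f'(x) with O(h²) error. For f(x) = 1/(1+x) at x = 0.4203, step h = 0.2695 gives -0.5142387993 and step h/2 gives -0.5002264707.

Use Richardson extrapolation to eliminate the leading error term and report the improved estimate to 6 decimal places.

Method order is 2; weight 2^2 = 4.
4*(-0.5002264707) = -2.0009058828; subtract (-0.5142387993) → -1.4866670835
Divide by 2^2 − 1 = 3.
So the Richardson estimate is -0.4955556945.

-0.495556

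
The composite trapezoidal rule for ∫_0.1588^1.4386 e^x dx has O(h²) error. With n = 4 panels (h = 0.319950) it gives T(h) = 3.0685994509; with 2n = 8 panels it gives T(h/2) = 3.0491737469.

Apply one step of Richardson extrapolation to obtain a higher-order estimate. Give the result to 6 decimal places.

3.042699

Method order is 2; weight 2^2 = 4.
Numerator 4×A(h/2) − A(h) = 4×3.0491737469 − 3.0685994509 = 9.1280955367
R = 9.1280955367/3 = 3.0426985122
Shift from A(h/2): −0.0064752347.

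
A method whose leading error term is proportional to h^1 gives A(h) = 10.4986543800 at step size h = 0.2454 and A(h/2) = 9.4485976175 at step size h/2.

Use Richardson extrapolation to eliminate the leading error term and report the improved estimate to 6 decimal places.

8.398541

r = 1, so 2^r = 2.
Top: 2(9.4485976175) − (10.4986543800) = 8.3985408550
Extrapolated: 8.3985408550 / 1 = 8.3985408550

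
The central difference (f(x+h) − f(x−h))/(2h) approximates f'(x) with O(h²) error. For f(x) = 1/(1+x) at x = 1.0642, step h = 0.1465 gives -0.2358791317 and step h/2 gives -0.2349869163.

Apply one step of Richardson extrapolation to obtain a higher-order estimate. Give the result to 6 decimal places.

-0.234690

Leading term ∝ h^2; use weight 4 = 2^2.
4·(-0.2349869163) − (-0.2358791317) = -0.7040685335
Denominator 4 − 1 = 3.
R = (-0.7040685335)/3 = -0.2346895112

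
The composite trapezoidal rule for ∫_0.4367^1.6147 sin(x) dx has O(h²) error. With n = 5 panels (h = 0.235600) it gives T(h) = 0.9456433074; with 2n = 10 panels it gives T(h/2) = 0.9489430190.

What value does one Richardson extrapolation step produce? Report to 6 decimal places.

Error is O(h^2); halving h shrinks it by 2^2 = 4.
4*0.9489430190 = 3.7957720760; 3.7957720760 − 0.9456433074 = 2.8501287686
Extrapolated: 2.8501287686 / 3 = 0.9500429229

0.950043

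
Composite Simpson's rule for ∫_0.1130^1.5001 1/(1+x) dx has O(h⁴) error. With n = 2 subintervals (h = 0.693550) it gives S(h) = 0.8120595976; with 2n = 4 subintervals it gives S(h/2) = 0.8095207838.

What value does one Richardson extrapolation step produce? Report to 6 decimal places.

0.809352

The method has order 4: 2^4 = 16.
Numerator 16 × A(h/2) − A(h) = 16 × 0.8095207838 − 0.8120595976 = 12.1402729432
Denominator 16 − 1 = 15.
Extrapolated: 12.1402729432 / 15 = 0.8093515295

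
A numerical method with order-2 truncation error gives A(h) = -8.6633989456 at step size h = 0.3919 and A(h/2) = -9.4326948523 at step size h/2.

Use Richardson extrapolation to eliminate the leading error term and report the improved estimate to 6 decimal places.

r = 2: numerator weight 4, denominator 3.
2^2×A(h/2) = -37.7307794092; minus A(h) gives -29.0673804636.
Extrapolated: (-29.0673804636) / 3 = -9.6891268212
Shift from A(h/2): −0.2564319689.

-9.689127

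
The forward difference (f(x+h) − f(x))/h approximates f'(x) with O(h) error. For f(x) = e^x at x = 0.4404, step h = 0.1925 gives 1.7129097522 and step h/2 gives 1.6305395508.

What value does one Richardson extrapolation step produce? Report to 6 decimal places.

1.548169

Order 1 gives 2^r = 2 and 2^r − 1 = 1.
A(h/2) − A(h) = 1.6305395508 − 1.7129097522 = -0.0823702014
Correction (A(h/2) − A(h))/(2 − 1) = (-0.0823702014)/1 = -0.0823702014
R = A(h/2) + (A(h/2) − A(h))/1 = 1.6305395508 − 0.0823702014 = 1.5481693494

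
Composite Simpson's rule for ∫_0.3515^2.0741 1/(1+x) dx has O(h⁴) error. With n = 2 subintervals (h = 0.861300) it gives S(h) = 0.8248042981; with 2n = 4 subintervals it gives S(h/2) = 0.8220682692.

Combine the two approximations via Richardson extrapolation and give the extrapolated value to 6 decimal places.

r = 4: numerator weight 16, denominator 15.
Weighted: 13.1530923072 − 0.8248042981 = 12.3282880091
12.3282880091 ÷ 15 = 0.8218858673

0.821886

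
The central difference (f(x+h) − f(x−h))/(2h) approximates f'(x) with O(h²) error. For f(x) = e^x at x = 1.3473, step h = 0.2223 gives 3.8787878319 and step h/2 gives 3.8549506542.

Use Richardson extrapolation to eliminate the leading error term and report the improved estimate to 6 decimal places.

3.847005

Error is O(h^2); halving h shrinks it by 2^2 = 4.
Difference of the inputs: 3.8549506542 − 3.8787878319 = -0.0238371777
Correction (A(h/2) − A(h))/(4 − 1) = (-0.0238371777)/3 = -0.0079457259
R = A(h/2) + (A(h/2) − A(h))/3 = 3.8549506542 − 0.0079457259 = 3.8470049283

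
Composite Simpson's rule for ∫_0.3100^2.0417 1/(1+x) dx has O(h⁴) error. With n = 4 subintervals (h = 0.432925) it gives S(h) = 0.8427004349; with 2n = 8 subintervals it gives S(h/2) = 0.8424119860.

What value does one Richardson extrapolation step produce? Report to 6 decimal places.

Order 4 gives 2^r = 16 and 2^r − 1 = 15.
Difference of the inputs: 0.8424119860 − 0.8427004349 = -0.0002884489
Divide by 2^4 − 1 = 15: (-0.0002884489)/15 = -0.0000192299
R = A(h/2) + (A(h/2) − A(h))/15 = 0.8424119860 − 0.0000192299 = 0.8423927561
Correction |R − A(h/2)| = 1.923e-05; gap |A(h/2) − A(h)| = 2.884e-04.

0.842393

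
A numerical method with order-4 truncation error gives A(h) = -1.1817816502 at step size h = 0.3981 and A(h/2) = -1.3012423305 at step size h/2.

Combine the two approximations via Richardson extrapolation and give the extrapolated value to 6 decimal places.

-1.309206

Method order is 4; weight 2^4 = 16.
Weighted: (-20.8198772880) − (-1.1817816502) = -19.6380956378
R = (-19.6380956378)/15 = -1.3092063759
Gap between inputs: 1.195e-01; correction applied: −0.0079640454.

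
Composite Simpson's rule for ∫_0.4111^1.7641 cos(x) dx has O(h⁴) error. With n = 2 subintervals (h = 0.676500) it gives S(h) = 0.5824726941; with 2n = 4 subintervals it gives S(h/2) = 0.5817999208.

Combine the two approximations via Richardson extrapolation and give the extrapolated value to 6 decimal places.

0.581755

Leading term ∝ h^4; use weight 16 = 2^4.
Weighted: 9.3087987328 − 0.5824726941 = 8.7263260387
8.7263260387 ÷ 15 = 0.5817550692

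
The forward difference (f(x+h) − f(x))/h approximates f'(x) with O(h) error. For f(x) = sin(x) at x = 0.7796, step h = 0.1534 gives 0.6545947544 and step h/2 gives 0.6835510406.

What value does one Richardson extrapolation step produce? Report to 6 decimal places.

Method order is 1; weight 2^1 = 2.
2*0.6835510406 = 1.3671020812; subtract 0.6545947544 → 0.7125073268
(2*0.6835510406 − 0.6545947544)/(2 − 1) = 0.7125073268
Shift from A(h/2): +0.0289562862.

0.712507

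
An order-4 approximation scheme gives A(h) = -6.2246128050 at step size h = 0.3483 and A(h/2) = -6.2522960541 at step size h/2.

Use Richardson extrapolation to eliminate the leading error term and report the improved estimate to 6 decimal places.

-6.254142

With r = 4 the leading error scales as h^4, so the weight is 2^4 = 16.
16×(-6.2522960541) − (-6.2246128050) = -93.8121240606
Divide by 2^4 − 1 = 15.
Extrapolated: (-93.8121240606) / 15 = -6.2541416040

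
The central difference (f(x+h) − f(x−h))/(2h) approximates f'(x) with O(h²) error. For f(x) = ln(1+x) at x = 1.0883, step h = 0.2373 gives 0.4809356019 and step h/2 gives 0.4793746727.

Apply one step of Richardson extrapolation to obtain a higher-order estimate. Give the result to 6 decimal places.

Order 2 gives 2^r = 4 and 2^r − 1 = 3.
Difference of the inputs: 0.4793746727 − 0.4809356019 = -0.0015609292
Correction (A(h/2) − A(h))/(4 − 1) = (-0.0015609292)/3 = -0.0005203097
R = A(h/2) + (A(h/2) − A(h))/3 = 0.4793746727 − 0.0005203097 = 0.4788543630

0.478854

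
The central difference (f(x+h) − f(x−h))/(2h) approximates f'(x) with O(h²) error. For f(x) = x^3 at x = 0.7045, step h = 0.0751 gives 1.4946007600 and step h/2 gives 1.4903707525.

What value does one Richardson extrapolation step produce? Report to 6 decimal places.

Order 2 gives 2^r = 4 and 2^r − 1 = 3.
Top: 4(1.4903707525) − (1.4946007600) = 4.4668822500
Divide by 2^2 − 1 = 3.
4.4668822500 ÷ 3 = 1.4889607500
Gap between inputs: 4.230e-03; correction applied: −0.0014100025.

1.488961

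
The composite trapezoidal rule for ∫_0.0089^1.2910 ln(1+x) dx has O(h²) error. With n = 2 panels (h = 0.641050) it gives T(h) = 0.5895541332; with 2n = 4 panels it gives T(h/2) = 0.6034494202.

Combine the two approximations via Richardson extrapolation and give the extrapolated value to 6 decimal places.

0.608081

Order 2 gives 2^r = 4 and 2^r − 1 = 3.
4×0.6034494202 = 2.4137976808; subtract 0.5895541332 → 1.8242435476
Extrapolated: 1.8242435476 / 3 = 0.6080811825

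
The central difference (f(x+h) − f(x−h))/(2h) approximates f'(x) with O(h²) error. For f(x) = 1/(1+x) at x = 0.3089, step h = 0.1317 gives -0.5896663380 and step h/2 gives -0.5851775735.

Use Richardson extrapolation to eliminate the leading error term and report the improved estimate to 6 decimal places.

r = 2: numerator weight 4, denominator 3.
2^2·A(h/2) = -2.3407102940; minus A(h) gives -1.7510439560.
Extrapolated: (-1.7510439560) / 3 = -0.5836813187
Correction |R − A(h/2)| = 1.496e-03; gap |A(h/2) − A(h)| = 4.489e-03.

-0.583681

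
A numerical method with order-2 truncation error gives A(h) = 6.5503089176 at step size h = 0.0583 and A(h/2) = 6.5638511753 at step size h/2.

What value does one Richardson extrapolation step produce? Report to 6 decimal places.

The method has order 2: 2^2 = 4.
4×6.5638511753 = 26.2554047012; 26.2554047012 − 6.5503089176 = 19.7050957836
(4×6.5638511753 − 6.5503089176)/(4 − 1) = 6.5683652612

6.568365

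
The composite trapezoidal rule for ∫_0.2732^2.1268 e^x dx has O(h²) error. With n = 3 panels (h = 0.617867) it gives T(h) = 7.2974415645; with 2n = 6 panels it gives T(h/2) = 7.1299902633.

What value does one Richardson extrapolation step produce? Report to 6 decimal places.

r = 2: numerator weight 4, denominator 3.
A(h/2) − A(h) = 7.1299902633 − 7.2974415645 = -0.1674513012
Divide by 2^2 − 1 = 3: (-0.1674513012)/3 = -0.0558171004
R = 7.1299902633 − 0.0558171004 = 7.0741731629

7.074173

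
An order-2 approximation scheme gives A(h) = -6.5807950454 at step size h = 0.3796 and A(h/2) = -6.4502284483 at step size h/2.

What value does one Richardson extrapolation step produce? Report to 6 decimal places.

With r = 2 the leading error scales as h^2, so the weight is 2^2 = 4.
4 × (-6.4502284483) − (-6.5807950454) = -19.2201187478
Denominator 4 − 1 = 3.
(4 × (-6.4502284483) − (-6.5807950454))/(4 − 1) = -6.4067062493

-6.406706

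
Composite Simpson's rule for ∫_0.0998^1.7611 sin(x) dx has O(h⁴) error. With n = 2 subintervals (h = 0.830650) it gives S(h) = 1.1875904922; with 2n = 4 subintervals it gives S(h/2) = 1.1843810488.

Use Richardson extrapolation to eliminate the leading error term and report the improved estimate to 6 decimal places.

1.184167

r = 4: numerator weight 16, denominator 15.
Difference of the inputs: 1.1843810488 − 1.1875904922 = -0.0032094434
Divide by 2^4 − 1 = 15: (-0.0032094434)/15 = -0.0002139629
R = 1.1843810488 − 0.0002139629 = 1.1841670859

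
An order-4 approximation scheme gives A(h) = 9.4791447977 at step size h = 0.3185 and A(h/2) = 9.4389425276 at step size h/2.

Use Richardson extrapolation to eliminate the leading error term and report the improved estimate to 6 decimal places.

9.436262

With r = 4 the leading error scales as h^4, so the weight is 2^4 = 16.
16×9.4389425276 = 151.0230804416; 151.0230804416 − 9.4791447977 = 141.5439356439
Denominator 16 − 1 = 15.
Extrapolated: 141.5439356439 / 15 = 9.4362623763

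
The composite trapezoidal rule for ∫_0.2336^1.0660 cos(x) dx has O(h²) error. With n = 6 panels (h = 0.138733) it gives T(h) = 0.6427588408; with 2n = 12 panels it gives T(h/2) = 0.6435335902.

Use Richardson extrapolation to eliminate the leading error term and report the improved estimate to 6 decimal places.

The method has order 2: 2^2 = 4.
Numerator 4 × A(h/2) − A(h) = 4 × 0.6435335902 − 0.6427588408 = 1.9313755200
1.9313755200 ÷ 3 = 0.6437918400
Correction |R − A(h/2)| = 2.582e-04; gap |A(h/2) − A(h)| = 7.747e-04.

0.643792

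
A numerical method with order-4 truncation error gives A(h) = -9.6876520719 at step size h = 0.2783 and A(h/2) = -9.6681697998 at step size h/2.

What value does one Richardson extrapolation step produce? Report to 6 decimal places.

r = 4: numerator weight 16, denominator 15.
16·(-9.6681697998) = -154.6907167968; (-154.6907167968) − (-9.6876520719) = -145.0030647249
(16·(-9.6681697998) − (-9.6876520719))/(16 − 1) = -9.6668709817

-9.666871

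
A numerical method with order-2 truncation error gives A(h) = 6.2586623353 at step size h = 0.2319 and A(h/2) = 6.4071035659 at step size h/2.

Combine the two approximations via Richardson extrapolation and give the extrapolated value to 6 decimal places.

6.456584

Method order is 2; weight 2^2 = 4.
4*6.4071035659 − 6.2586623353 = 19.3697519283
(4*6.4071035659 − 6.2586623353)/(4 − 1) = 6.4565839761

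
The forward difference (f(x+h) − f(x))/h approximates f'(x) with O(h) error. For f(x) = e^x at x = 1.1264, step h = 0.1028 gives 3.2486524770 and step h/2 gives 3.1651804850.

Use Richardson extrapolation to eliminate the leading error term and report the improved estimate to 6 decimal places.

3.081708

Error is O(h^1); halving h shrinks it by 2^1 = 2.
Top: 2(3.1651804850) − (3.2486524770) = 3.0817084930
3.0817084930 ÷ 1 = 3.0817084930
Shift from A(h/2): −0.0834719920.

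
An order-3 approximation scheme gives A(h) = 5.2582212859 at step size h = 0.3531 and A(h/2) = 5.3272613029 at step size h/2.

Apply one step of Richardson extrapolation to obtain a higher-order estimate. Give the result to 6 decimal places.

5.337124

Method order is 3; weight 2^3 = 8.
Difference of the inputs: 5.3272613029 − 5.2582212859 = 0.0690400170
Divide by 2^3 − 1 = 7: 0.0690400170/7 = 0.0098628596
R = A(h/2) + (A(h/2) − A(h))/7 = 5.3272613029 + 0.0098628596 = 5.3371241625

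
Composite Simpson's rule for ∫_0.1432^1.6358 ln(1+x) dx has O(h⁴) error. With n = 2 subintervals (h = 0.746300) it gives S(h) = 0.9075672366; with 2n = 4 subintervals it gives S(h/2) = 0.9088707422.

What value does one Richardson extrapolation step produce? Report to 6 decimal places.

Leading term ∝ h^4; use weight 16 = 2^4.
2^4 × A(h/2) = 14.5419318752; minus A(h) gives 13.6343646386.
Divide by 2^4 − 1 = 15.
Extrapolated: 13.6343646386 / 15 = 0.9089576426

0.908958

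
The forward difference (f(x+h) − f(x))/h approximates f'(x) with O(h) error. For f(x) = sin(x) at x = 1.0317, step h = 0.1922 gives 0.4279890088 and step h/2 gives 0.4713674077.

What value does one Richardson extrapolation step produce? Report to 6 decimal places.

0.514746

Order 1 gives 2^r = 2 and 2^r − 1 = 1.
Difference of the inputs: 0.4713674077 − 0.4279890088 = 0.0433783989
Correction (A(h/2) − A(h))/(2 − 1) = 0.0433783989/1 = 0.0433783989
R = A(h/2) + (A(h/2) − A(h))/1 = 0.4713674077 + 0.0433783989 = 0.5147458066
Correction |R − A(h/2)| = 4.338e-02; gap |A(h/2) − A(h)| = 4.338e-02.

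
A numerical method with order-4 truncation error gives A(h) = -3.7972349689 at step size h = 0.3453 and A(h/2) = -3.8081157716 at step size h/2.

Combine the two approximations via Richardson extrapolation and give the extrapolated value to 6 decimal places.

r = 4, so 2^r = 16.
Top: 16(-3.8081157716) − (-3.7972349689) = -57.1326173767
Denominator 16 − 1 = 15.
R = (-57.1326173767)/15 = -3.8088411584
Shift from A(h/2): −0.0007253868.

-3.808841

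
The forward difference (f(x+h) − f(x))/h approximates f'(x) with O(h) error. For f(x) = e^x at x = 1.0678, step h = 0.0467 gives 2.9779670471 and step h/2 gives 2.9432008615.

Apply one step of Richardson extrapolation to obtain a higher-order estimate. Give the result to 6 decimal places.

2.908435

Leading term ∝ h^1; use weight 2 = 2^1.
2^1×A(h/2) = 5.8864017230; minus A(h) gives 2.9084346759.
Divide by 2^1 − 1 = 1.
(2×2.9432008615 − 2.9779670471)/(2 − 1) = 2.9084346759
Gap between inputs: 3.477e-02; correction applied: −0.0347661856.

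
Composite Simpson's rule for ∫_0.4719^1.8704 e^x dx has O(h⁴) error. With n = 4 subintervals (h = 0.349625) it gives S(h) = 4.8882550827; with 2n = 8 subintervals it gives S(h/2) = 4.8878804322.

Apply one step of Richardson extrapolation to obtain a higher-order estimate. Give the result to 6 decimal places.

4.887855

With r = 4 the leading error scales as h^4, so the weight is 2^4 = 16.
Weighted: 78.2060869152 − 4.8882550827 = 73.3178318325
Denominator 16 − 1 = 15.
R = 73.3178318325/15 = 4.8878554555
Gap between inputs: 3.747e-04; correction applied: −0.0000249767.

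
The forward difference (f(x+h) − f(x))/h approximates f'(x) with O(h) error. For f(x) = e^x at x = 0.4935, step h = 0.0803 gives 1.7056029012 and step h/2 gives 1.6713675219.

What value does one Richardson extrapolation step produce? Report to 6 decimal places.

Leading term ∝ h^1; use weight 2 = 2^1.
Top: 2(1.6713675219) − (1.7056029012) = 1.6371321426
1.6371321426 ÷ 1 = 1.6371321426
Gap between inputs: 3.424e-02; correction applied: −0.0342353793.

1.637132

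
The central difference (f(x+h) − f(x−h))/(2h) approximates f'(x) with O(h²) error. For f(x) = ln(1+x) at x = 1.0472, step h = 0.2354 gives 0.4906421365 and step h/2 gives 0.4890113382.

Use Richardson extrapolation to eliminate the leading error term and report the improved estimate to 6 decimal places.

0.488468

r = 2, so 2^r = 4.
Weighted: 1.9560453528 − 0.4906421365 = 1.4654032163
Denominator 4 − 1 = 3.
So the Richardson estimate is 0.4884677388.
Correction |R − A(h/2)| = 5.436e-04; gap |A(h/2) − A(h)| = 1.631e-03.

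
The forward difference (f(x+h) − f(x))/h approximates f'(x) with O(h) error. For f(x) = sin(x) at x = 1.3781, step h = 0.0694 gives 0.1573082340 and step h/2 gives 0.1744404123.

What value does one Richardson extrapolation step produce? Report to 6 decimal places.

The method has order 1: 2^1 = 2.
2·0.1744404123 = 0.3488808246; 0.3488808246 − 0.1573082340 = 0.1915725906
Divide by 2^1 − 1 = 1.
Extrapolated: 0.1915725906 / 1 = 0.1915725906

0.191573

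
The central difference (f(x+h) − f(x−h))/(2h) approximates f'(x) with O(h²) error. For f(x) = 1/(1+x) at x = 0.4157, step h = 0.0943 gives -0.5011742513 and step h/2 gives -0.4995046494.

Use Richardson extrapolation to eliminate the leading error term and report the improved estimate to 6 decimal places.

-0.498948

The method has order 2: 2^2 = 4.
Weighted: (-1.9980185976) − (-0.5011742513) = -1.4968443463
Divide by 2^2 − 1 = 3.
So the Richardson estimate is -0.4989481154.
Shift from A(h/2): +0.0005565340.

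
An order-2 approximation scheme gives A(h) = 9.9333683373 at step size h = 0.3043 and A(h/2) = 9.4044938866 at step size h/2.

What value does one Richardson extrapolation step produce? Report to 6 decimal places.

The method has order 2: 2^2 = 4.
Weighted: 37.6179755464 − 9.9333683373 = 27.6846072091
Denominator 4 − 1 = 3.
(4·9.4044938866 − 9.9333683373)/(4 − 1) = 9.2282024030

9.228202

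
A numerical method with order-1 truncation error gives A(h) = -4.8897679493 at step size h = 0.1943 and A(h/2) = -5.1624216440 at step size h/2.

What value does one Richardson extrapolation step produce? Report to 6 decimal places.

-5.435075

With r = 1 the leading error scales as h^1, so the weight is 2^1 = 2.
2 × (-5.1624216440) = -10.3248432880; (-10.3248432880) − (-4.8897679493) = -5.4350753387
Denominator 2 − 1 = 1.
Result: -5.4350753387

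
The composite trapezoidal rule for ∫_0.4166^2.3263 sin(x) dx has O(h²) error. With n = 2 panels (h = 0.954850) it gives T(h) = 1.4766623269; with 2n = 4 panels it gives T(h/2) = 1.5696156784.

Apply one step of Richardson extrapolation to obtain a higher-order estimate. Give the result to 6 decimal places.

1.600600

Method order is 2; weight 2^2 = 4.
Weighted: 6.2784627136 − 1.4766623269 = 4.8018003867
Denominator 4 − 1 = 3.
(4*1.5696156784 − 1.4766623269)/(4 − 1) = 1.6006001289
Gap between inputs: 9.295e-02; correction applied: +0.0309844505.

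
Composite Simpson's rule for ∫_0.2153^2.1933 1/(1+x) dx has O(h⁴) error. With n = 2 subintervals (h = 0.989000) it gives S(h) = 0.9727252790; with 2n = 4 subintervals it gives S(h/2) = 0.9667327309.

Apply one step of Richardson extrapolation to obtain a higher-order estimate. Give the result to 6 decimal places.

Order 4 gives 2^r = 16 and 2^r − 1 = 15.
Top: 16(0.9667327309) − (0.9727252790) = 14.4949984154
Denominator 16 − 1 = 15.
Extrapolated: 14.4949984154 / 15 = 0.9663332277
Gap between inputs: 5.993e-03; correction applied: −0.0003995032.

0.966333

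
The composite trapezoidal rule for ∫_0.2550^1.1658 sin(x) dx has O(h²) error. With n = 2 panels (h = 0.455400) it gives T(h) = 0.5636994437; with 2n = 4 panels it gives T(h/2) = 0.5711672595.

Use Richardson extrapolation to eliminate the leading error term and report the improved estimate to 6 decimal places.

0.573657

Error is O(h^2); halving h shrinks it by 2^2 = 4.
A(h/2) − A(h) = 0.5711672595 − 0.5636994437 = 0.0074678158
Correction (A(h/2) − A(h))/(4 − 1) = 0.0074678158/3 = 0.0024892719
R = A(h/2) + (A(h/2) − A(h))/3 = 0.5711672595 + 0.0024892719 = 0.5736565314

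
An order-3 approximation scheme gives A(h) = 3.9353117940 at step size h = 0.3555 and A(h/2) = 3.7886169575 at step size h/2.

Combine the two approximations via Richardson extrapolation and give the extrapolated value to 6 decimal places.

Order 3 gives 2^r = 8 and 2^r − 1 = 7.
8×3.7886169575 = 30.3089356600; 30.3089356600 − 3.9353117940 = 26.3736238660
Denominator 8 − 1 = 7.
So the Richardson estimate is 3.7676605523.

3.767661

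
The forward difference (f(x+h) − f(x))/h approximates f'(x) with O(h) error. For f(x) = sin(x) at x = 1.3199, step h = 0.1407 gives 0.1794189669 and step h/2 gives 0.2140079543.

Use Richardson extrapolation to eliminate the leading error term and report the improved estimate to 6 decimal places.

r = 1: numerator weight 2, denominator 1.
Numerator 2 × A(h/2) − A(h) = 2 × 0.2140079543 − 0.1794189669 = 0.2485969417
0.2485969417 ÷ 1 = 0.2485969417

0.248597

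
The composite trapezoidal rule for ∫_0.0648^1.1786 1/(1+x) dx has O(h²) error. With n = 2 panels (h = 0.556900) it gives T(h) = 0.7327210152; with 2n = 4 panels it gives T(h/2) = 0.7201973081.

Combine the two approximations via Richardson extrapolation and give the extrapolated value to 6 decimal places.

r = 2, so 2^r = 4.
4·0.7201973081 = 2.8807892324; subtract 0.7327210152 → 2.1480682172
Divide by 2^2 − 1 = 3.
2.1480682172 ÷ 3 = 0.7160227391
Gap between inputs: 1.252e-02; correction applied: −0.0041745690.

0.716023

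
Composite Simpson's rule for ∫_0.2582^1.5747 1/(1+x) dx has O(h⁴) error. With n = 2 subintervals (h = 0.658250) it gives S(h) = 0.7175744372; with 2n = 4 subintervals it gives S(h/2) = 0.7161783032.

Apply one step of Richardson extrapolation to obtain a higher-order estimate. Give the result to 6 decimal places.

Method order is 4; weight 2^4 = 16.
16 × 0.7161783032 = 11.4588528512; subtract 0.7175744372 → 10.7412784140
Extrapolated: 10.7412784140 / 15 = 0.7160852276

0.716085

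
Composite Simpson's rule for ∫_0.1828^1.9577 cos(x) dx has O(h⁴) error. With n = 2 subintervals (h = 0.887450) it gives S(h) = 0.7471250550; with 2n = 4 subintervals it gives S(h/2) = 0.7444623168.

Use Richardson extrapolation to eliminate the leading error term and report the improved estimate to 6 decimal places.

0.744285

Leading term ∝ h^4; use weight 16 = 2^4.
16 × 0.7444623168 = 11.9113970688; subtract 0.7471250550 → 11.1642720138
11.1642720138 ÷ 15 = 0.7442848009
Shift from A(h/2): −0.0001775159.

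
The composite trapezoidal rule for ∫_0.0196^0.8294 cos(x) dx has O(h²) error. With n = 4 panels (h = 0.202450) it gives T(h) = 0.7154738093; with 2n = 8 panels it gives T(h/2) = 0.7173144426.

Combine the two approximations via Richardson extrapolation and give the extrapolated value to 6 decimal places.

r = 2, so 2^r = 4.
4·0.7173144426 − 0.7154738093 = 2.1537839611
2.1537839611 ÷ 3 = 0.7179279870
Shift from A(h/2): +0.0006135444.

0.717928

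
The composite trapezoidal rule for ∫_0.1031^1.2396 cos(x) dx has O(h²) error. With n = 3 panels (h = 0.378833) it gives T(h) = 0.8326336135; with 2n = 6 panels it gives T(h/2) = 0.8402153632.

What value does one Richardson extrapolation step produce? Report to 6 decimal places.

The method has order 2: 2^2 = 4.
4·0.8402153632 = 3.3608614528; 3.3608614528 − 0.8326336135 = 2.5282278393
R = 2.5282278393/3 = 0.8427426131
Shift from A(h/2): +0.0025272499.

0.842743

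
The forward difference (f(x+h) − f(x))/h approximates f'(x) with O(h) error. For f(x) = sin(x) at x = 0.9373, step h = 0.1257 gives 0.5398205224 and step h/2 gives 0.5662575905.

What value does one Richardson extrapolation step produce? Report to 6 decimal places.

r = 1: numerator weight 2, denominator 1.
2 × 0.5662575905 = 1.1325151810; 1.1325151810 − 0.5398205224 = 0.5926946586
R = 0.5926946586/1 = 0.5926946586
Gap between inputs: 2.644e-02; correction applied: +0.0264370681.

0.592695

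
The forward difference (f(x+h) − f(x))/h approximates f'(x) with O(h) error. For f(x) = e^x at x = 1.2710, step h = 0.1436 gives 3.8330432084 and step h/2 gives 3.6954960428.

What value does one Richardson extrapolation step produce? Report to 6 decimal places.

r = 1, so 2^r = 2.
Numerator 2×A(h/2) − A(h) = 2×3.6954960428 − 3.8330432084 = 3.5579488772
Divide by 2^1 − 1 = 1.
R = 3.5579488772/1 = 3.5579488772

3.557949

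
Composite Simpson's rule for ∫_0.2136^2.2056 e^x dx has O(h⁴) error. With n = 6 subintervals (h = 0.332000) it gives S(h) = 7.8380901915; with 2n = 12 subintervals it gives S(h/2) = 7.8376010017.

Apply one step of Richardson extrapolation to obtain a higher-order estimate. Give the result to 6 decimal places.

With r = 4 the leading error scales as h^4, so the weight is 2^4 = 16.
Weighted: 125.4016160272 − 7.8380901915 = 117.5635258357
Denominator 16 − 1 = 15.
So the Richardson estimate is 7.8375683890.

7.837568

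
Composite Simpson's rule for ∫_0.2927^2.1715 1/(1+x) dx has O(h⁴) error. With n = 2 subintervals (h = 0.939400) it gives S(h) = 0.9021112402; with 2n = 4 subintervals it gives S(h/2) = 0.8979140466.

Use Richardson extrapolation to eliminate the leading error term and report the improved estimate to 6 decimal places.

0.897634

Method order is 4; weight 2^4 = 16.
16·0.8979140466 − 0.9021112402 = 13.4645135054
Divide by 2^4 − 1 = 15.
R = 13.4645135054/15 = 0.8976342337
Gap between inputs: 4.197e-03; correction applied: −0.0002798129.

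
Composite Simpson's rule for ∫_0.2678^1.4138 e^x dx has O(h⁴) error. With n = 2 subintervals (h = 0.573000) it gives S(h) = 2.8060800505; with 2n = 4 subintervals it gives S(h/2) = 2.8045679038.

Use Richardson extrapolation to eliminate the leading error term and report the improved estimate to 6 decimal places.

r = 4: numerator weight 16, denominator 15.
A(h/2) − A(h) = 2.8045679038 − 2.8060800505 = -0.0015121467
Correction (A(h/2) − A(h))/(16 − 1) = (-0.0015121467)/15 = -0.0001008098
R = 2.8045679038 − 0.0001008098 = 2.8044670940
Correction |R − A(h/2)| = 1.008e-04; gap |A(h/2) − A(h)| = 1.512e-03.

2.804467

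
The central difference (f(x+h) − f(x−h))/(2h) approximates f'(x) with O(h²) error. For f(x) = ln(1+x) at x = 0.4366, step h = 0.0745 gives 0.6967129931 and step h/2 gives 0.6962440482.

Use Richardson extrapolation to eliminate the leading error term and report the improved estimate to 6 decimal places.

0.696088

The method has order 2: 2^2 = 4.
A(h/2) − A(h) = 0.6962440482 − 0.6967129931 = -0.0004689449
Correction (A(h/2) − A(h))/(4 − 1) = (-0.0004689449)/3 = -0.0001563150
R = A(h/2) + (A(h/2) − A(h))/3 = 0.6962440482 − 0.0001563150 = 0.6960877332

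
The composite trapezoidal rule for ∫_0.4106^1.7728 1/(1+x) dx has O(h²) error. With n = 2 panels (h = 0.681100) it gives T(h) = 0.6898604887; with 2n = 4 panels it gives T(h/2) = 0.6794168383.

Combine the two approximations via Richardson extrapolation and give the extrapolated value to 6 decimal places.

0.675936

Order 2 gives 2^r = 4 and 2^r − 1 = 3.
4×0.6794168383 = 2.7176673532; subtract 0.6898604887 → 2.0278068645
Divide by 2^2 − 1 = 3.
Extrapolated: 2.0278068645 / 3 = 0.6759356215
Correction |R − A(h/2)| = 3.481e-03; gap |A(h/2) − A(h)| = 1.044e-02.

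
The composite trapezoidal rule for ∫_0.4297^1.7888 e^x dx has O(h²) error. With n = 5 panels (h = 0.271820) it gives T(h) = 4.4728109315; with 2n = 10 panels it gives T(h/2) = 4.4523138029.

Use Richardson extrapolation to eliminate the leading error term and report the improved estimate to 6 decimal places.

4.445481

Order 2 gives 2^r = 4 and 2^r − 1 = 3.
Weighted: 17.8092552116 − 4.4728109315 = 13.3364442801
(4*4.4523138029 − 4.4728109315)/(4 − 1) = 4.4454814267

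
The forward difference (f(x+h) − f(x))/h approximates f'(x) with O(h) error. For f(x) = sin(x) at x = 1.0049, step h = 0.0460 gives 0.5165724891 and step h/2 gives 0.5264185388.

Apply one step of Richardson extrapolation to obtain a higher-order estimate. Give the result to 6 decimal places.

0.536265

Order 1 gives 2^r = 2 and 2^r − 1 = 1.
Numerator 2·A(h/2) − A(h) = 2·0.5264185388 − 0.5165724891 = 0.5362645885
Denominator 2 − 1 = 1.
Result: 0.5362645885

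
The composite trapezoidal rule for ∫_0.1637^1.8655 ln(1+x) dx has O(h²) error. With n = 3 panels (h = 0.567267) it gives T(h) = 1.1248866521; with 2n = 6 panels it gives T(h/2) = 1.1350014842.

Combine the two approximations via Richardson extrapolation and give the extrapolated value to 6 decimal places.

1.138373

With r = 2 the leading error scales as h^2, so the weight is 2^2 = 4.
4·1.1350014842 − 1.1248866521 = 3.4151192847
Divide by 2^2 − 1 = 3.
Result: 1.1383730949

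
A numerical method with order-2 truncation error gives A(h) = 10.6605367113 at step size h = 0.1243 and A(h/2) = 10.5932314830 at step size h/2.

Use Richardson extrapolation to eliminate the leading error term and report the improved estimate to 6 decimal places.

10.570796

Order 2 gives 2^r = 4 and 2^r − 1 = 3.
Numerator 4*A(h/2) − A(h) = 4*10.5932314830 − 10.6605367113 = 31.7123892207
Divide by 2^2 − 1 = 3.
So the Richardson estimate is 10.5707964069.
Gap between inputs: 6.731e-02; correction applied: −0.0224350761.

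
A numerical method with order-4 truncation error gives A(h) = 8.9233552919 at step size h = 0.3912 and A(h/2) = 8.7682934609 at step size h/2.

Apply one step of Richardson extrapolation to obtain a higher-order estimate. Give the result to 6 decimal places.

8.757956

Error is O(h^4); halving h shrinks it by 2^4 = 16.
16*8.7682934609 = 140.2926953744; 140.2926953744 − 8.9233552919 = 131.3693400825
(16*8.7682934609 − 8.9233552919)/(16 − 1) = 8.7579560055
Gap between inputs: 1.551e-01; correction applied: −0.0103374554.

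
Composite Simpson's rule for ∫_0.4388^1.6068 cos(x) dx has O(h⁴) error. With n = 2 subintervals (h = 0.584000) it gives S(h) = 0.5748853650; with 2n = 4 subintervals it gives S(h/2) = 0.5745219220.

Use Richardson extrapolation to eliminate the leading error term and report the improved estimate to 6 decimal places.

0.574498

r = 4: numerator weight 16, denominator 15.
Top: 16(0.5745219220) − (0.5748853650) = 8.6174653870
8.6174653870 ÷ 15 = 0.5744976925
Shift from A(h/2): −0.0000242295.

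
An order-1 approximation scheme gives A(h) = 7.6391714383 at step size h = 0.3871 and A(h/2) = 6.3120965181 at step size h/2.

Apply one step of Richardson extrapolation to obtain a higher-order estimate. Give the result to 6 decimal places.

4.985022

With r = 1 the leading error scales as h^1, so the weight is 2^1 = 2.
A(h/2) − A(h) = 6.3120965181 − 7.6391714383 = -1.3270749202
Correction (A(h/2) − A(h))/(2 − 1) = (-1.3270749202)/1 = -1.3270749202
R = A(h/2) + (A(h/2) − A(h))/1 = 6.3120965181 − 1.3270749202 = 4.9850215979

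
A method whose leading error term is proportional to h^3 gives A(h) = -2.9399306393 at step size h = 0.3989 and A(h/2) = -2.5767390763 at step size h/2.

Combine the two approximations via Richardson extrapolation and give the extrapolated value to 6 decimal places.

Method order is 3; weight 2^3 = 8.
Difference of the inputs: -2.5767390763 − (-2.9399306393) = 0.3631915630
Correction (A(h/2) − A(h))/(8 − 1) = 0.3631915630/7 = 0.0518845090
R = A(h/2) + (A(h/2) − A(h))/7 = -2.5767390763 + 0.0518845090 = -2.5248545673
Shift from A(h/2): +0.0518845090.

-2.524855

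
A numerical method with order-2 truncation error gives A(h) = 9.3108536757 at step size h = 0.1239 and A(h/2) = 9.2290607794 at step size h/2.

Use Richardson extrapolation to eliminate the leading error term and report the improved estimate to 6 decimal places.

9.201796

Method order is 2; weight 2^2 = 4.
4*9.2290607794 = 36.9162431176; subtract 9.3108536757 → 27.6053894419
Divide by 2^2 − 1 = 3.
Extrapolated: 27.6053894419 / 3 = 9.2017964806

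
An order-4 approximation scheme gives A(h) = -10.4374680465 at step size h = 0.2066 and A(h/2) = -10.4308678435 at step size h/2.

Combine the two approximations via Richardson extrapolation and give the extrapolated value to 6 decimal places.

Order 4 gives 2^r = 16 and 2^r − 1 = 15.
Weighted: (-166.8938854960) − (-10.4374680465) = -156.4564174495
Denominator 16 − 1 = 15.
Result: -10.4304278300
Gap between inputs: 6.600e-03; correction applied: +0.0004400135.

-10.430428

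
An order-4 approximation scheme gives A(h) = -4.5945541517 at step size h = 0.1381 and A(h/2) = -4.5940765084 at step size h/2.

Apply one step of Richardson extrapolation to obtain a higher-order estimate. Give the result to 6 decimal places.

-4.594045

With r = 4 the leading error scales as h^4, so the weight is 2^4 = 16.
2^4×A(h/2) = -73.5052241344; minus A(h) gives -68.9106699827.
Divide by 2^4 − 1 = 15.
Extrapolated: (-68.9106699827) / 15 = -4.5940446655
Gap between inputs: 4.776e-04; correction applied: +0.0000318429.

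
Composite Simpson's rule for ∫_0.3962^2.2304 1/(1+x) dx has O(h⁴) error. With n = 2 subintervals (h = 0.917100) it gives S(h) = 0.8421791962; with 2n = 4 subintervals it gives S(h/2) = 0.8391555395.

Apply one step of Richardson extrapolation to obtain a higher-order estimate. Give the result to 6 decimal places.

0.838954

With r = 4 the leading error scales as h^4, so the weight is 2^4 = 16.
Numerator 16*A(h/2) − A(h) = 16*0.8391555395 − 0.8421791962 = 12.5843094358
Denominator 16 − 1 = 15.
Result: 0.8389539624
Correction |R − A(h/2)| = 2.016e-04; gap |A(h/2) − A(h)| = 3.024e-03.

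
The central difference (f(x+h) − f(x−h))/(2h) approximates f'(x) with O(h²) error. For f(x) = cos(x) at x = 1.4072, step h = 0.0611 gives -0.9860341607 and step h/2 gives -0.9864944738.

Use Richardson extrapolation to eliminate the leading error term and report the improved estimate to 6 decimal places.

-0.986648

Method order is 2; weight 2^2 = 4.
Numerator 4·A(h/2) − A(h) = 4·(-0.9864944738) − (-0.9860341607) = -2.9599437345
(-2.9599437345) ÷ 3 = -0.9866479115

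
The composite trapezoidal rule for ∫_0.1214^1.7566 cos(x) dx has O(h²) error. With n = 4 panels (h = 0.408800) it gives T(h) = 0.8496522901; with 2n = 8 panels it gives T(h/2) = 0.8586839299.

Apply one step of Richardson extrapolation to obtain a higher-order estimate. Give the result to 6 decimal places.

Order 2 gives 2^r = 4 and 2^r − 1 = 3.
4·0.8586839299 = 3.4347357196; subtract 0.8496522901 → 2.5850834295
Denominator 4 − 1 = 3.
R = 2.5850834295/3 = 0.8616944765
Correction |R − A(h/2)| = 3.011e-03; gap |A(h/2) − A(h)| = 9.032e-03.

0.861694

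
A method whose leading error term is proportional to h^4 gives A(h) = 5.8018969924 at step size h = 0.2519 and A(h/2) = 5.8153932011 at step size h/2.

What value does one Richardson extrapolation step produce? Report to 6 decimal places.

5.816293

Order 4 gives 2^r = 16 and 2^r − 1 = 15.
16*5.8153932011 = 93.0462912176; subtract 5.8018969924 → 87.2443942252
Denominator 16 − 1 = 15.
Extrapolated: 87.2443942252 / 15 = 5.8162929483
Correction |R − A(h/2)| = 8.997e-04; gap |A(h/2) − A(h)| = 1.350e-02.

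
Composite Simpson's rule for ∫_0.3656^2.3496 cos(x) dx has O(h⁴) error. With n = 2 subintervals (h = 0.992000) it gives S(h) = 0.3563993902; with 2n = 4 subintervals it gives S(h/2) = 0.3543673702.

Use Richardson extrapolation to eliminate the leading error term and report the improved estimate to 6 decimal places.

0.354232

Error is O(h^4); halving h shrinks it by 2^4 = 16.
16*0.3543673702 − 0.3563993902 = 5.3134785330
Denominator 16 − 1 = 15.
So the Richardson estimate is 0.3542319022.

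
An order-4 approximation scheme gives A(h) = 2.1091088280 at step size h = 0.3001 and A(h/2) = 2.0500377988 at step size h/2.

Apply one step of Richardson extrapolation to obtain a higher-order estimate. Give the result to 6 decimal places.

2.046100

Error is O(h^4); halving h shrinks it by 2^4 = 16.
16*2.0500377988 = 32.8006047808; subtract 2.1091088280 → 30.6914959528
Divide by 2^4 − 1 = 15.
So the Richardson estimate is 2.0460997302.
Shift from A(h/2): −0.0039380686.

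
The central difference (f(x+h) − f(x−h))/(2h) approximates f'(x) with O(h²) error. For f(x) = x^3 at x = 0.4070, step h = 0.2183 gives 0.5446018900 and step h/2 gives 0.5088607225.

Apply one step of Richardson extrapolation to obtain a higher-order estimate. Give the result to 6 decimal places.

0.496947

Error is O(h^2); halving h shrinks it by 2^2 = 4.
Difference of the inputs: 0.5088607225 − 0.5446018900 = -0.0357411675
Divide by 2^2 − 1 = 3: (-0.0357411675)/3 = -0.0119137225
R = 0.5088607225 − 0.0119137225 = 0.4969470000
Shift from A(h/2): −0.0119137225.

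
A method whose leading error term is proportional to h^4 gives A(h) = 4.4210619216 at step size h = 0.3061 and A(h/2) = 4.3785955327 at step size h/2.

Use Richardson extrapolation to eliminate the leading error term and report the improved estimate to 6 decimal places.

r = 4, so 2^r = 16.
16×4.3785955327 = 70.0575285232; subtract 4.4210619216 → 65.6364666016
Divide by 2^4 − 1 = 15.
Result: 4.3757644401
Gap between inputs: 4.247e-02; correction applied: −0.0028310926.

4.375764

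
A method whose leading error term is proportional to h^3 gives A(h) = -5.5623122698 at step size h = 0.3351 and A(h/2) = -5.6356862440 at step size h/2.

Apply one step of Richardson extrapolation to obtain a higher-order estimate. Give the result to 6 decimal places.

Method order is 3; weight 2^3 = 8.
Weighted: (-45.0854899520) − (-5.5623122698) = -39.5231776822
Divide by 2^3 − 1 = 7.
Result: -5.6461682403
Correction |R − A(h/2)| = 1.048e-02; gap |A(h/2) − A(h)| = 7.337e-02.

-5.646168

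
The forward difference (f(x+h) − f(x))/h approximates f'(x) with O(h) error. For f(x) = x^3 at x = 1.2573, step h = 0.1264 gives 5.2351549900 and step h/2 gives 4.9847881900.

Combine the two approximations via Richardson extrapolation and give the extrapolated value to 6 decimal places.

4.734421

Method order is 1; weight 2^1 = 2.
Weighted: 9.9695763800 − 5.2351549900 = 4.7344213900
Divide by 2^1 − 1 = 1.
4.7344213900 ÷ 1 = 4.7344213900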